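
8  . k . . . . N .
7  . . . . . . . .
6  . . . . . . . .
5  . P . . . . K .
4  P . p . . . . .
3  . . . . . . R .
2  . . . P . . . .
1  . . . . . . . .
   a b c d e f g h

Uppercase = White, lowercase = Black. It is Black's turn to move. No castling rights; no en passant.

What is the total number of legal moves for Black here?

Black to move; king on b8.
In check: no.
Legal moves: Kc8, Ka8, Kc7, Kb7, Ka7, c3.
Count: 6.

6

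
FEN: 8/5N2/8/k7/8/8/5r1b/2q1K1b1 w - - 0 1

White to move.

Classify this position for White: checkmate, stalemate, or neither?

checkmate

White to move; white king on e1.
In check: yes, from the black queen on c1.
King squares — d1: attacked by Qc1; f1: attacked by Qc1; d2: attacked by Qc1; e2: attacked by Rf2; f2: attacked by Bg1.
Legal moves for White: none.
In check with no legal moves → checkmate.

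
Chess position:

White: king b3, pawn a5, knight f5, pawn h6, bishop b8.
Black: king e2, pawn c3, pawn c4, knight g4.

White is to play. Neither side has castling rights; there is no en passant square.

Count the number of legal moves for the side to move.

7

White to move; king on b3.
In check: yes, from the black pawn on c4.
Legal moves: Kxc4, Kb4, Ka4, Kxc3, Ka3, Kc2, Ka2.
Count: 7.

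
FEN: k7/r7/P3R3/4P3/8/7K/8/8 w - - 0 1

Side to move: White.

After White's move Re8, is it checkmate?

After Re8: black king on a8; in check: yes, from the white rook on e8.
King squares — a7: own rook; b7: attacked by Pa6; b8: attacked by Re8.
Black has no legal moves → checkmate.

yes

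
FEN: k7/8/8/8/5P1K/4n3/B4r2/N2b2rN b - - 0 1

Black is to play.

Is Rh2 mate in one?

yes

After Rh2: white king on h4; in check: yes, from the black rook on h2.
King squares — g3: attacked by Rg1; h3: attacked by Rh2; g4: attacked by Bd1; g5: attacked by Rg1; h5: attacked by Bd1.
White has no legal moves → checkmate.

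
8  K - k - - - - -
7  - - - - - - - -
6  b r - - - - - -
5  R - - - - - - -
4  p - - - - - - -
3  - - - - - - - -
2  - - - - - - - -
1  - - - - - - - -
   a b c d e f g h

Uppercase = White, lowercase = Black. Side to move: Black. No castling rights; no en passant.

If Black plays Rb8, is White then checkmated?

After Rb8: white king on a8; in check: yes, from the black rook on b8.
White has 1 legal reply: Ka7.
In check but a legal move exists → not checkmate.

no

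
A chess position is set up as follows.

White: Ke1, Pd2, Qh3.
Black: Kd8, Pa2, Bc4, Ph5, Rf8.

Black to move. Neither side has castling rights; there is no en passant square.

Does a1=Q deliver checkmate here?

After a1=Q: white king on e1; in check: yes, from the black queen on a1.
King squares — d1: attacked by Qa1; f1: attacked by Qa1; d2: own pawn; e2: attacked by Bc4; f2: attacked by Rf8.
White has no legal moves → checkmate.

yes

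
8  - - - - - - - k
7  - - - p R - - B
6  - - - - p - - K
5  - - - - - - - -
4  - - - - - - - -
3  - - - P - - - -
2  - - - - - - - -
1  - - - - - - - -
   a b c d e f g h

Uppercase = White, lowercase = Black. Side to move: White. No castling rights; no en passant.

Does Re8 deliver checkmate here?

After Re8: black king on h8; in check: yes, from the white rook on e8.
King squares — g7: attacked by Kh6; h7: attacked by Kh6; g8: attacked by Bh7.
Black has no legal moves → checkmate.

yes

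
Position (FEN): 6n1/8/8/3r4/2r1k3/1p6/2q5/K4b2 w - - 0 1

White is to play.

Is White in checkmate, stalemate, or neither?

White to move; white king on a1.
In check: no.
King squares — b1: attacked by Qc2; a2: attacked by Qc2; b2: attacked by Qc2.
Legal moves for White: none.
Not in check and no legal moves → stalemate.

stalemate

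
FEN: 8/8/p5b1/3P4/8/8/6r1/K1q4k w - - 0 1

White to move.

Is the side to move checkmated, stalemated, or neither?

White to move; white king on a1.
In check: yes, from the black queen on c1.
King squares — b1: attacked by Qc1; a2: attacked by Rg2; b2: attacked by Qc1.
Legal moves for White: none.
In check with no legal moves → checkmate.

checkmate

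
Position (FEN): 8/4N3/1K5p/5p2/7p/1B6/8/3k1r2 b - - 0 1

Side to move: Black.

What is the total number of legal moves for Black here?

4

Black to move; king on d1.
In check: yes, from the white bishop on b3.
Legal moves: Ke2, Kd2, Ke1, Kc1.
Count: 4.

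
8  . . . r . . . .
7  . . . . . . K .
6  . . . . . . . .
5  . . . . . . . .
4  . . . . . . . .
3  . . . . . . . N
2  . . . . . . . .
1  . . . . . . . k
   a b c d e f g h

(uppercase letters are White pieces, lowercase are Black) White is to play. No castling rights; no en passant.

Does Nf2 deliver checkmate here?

no

After Nf2: black king on h1; in check: yes, from the white knight on f2.
Black has 3 legal replies: Kh2, Kg2, Kg1.
In check but a legal move exists → not checkmate.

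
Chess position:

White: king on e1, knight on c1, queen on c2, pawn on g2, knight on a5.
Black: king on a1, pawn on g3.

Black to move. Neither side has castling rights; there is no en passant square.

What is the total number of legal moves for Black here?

Black to move; king on a1.
In check: no.
Legal moves: none.
Count: 0.

0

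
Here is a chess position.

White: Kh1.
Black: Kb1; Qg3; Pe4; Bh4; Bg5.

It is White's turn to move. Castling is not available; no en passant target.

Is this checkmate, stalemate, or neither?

stalemate

White to move; white king on h1.
In check: no.
King squares — g1: attacked by Qg3; g2: attacked by Qg3; h2: attacked by Qg3.
Legal moves for White: none.
Not in check and no legal moves → stalemate.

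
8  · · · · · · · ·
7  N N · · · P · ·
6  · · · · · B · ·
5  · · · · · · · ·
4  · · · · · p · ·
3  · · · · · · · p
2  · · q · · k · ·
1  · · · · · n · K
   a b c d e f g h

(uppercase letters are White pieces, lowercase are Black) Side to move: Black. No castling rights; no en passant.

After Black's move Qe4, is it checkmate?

yes

After Qe4: white king on h1; in check: yes, from the black queen on e4.
King squares — g1: attacked by Kf2; g2: attacked by Kf2; h2: attacked by Nf1.
White has no legal moves → checkmate.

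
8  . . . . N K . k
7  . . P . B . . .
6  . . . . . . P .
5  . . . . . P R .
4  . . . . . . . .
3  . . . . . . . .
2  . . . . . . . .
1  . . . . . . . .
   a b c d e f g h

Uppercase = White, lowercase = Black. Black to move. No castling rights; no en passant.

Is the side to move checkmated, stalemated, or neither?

stalemate

Black to move; black king on h8.
In check: no.
King squares — g7: attacked by Ne8; h7: attacked by Pg6; g8: attacked by Kf8.
Legal moves for Black: none.
Not in check and no legal moves → stalemate.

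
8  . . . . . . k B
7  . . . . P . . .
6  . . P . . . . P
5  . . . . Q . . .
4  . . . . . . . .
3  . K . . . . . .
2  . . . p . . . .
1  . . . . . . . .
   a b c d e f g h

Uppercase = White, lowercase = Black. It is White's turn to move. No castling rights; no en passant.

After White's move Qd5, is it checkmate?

After Qd5: black king on g8; in check: yes, from the white queen on d5.
Black has 2 legal replies: Kxh8, Kh7.
In check but a legal move exists → not checkmate.

no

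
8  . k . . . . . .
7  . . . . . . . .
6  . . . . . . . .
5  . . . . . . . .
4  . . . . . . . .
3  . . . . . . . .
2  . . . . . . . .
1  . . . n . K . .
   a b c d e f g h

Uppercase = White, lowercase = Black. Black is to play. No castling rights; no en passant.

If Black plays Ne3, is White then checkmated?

After Ne3: white king on f1; in check: yes, from the black knight on e3.
White has 4 legal replies: Kf2, Ke2, Kg1, Ke1.
In check but a legal move exists → not checkmate.

no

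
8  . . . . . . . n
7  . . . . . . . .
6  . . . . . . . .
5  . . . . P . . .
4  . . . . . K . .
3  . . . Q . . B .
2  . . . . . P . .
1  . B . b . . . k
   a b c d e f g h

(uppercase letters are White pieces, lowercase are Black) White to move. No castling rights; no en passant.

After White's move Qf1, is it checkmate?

yes

After Qf1: black king on h1; in check: yes, from the white queen on f1.
King squares — g1: attacked by Qf1; g2: attacked by Qf1; h2: attacked by Bg3.
Black has no legal moves → checkmate.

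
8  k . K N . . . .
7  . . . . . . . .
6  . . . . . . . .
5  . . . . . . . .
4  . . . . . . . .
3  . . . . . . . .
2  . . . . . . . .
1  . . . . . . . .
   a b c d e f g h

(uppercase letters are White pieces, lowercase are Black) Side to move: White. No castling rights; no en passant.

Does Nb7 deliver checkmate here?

After Nb7: black king on a8; in check: no.
Black is not in check, so this cannot be checkmate.

no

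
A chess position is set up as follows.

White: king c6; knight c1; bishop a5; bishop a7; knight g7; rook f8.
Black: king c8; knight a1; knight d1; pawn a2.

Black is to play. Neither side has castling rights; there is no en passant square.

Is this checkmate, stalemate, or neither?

Black to move; black king on c8.
In check: yes, from the white rook on f8.
King squares — b7: attacked by Kc6; c7: attacked by Ba5; d7: attacked by Kc6; b8: attacked by Ba7; d8: attacked by Ba5.
Legal moves for Black: none.
In check with no legal moves → checkmate.

checkmate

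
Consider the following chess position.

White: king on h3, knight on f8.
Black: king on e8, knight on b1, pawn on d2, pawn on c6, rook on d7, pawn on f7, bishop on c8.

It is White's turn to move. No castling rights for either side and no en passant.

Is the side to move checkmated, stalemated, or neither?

neither

White to move; white king on h3.
In check: no.
Legal moves for White: Nh7, Nxd7, Ng6, Ne6, Kh4, Kg4, Kg3, Kh2, Kg2.
White has 9 legal moves and is not in check → neither.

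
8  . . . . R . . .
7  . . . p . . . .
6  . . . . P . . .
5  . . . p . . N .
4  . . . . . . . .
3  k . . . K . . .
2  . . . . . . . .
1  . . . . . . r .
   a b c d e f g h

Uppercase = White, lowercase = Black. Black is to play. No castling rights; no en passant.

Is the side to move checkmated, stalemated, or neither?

Black to move; black king on a3.
In check: no.
Legal moves for Black include: Kb4, Ka4, Kb3, Kb2, Ka2, Rxg5, Rg4, Rg3+, Rg2, Rh1, Rf1, Re1+, Rd1, Rc1, Rb1, Ra1, dxe6, d6, ... (list truncated; more exist).
Black has legal moves and is not in check → neither.

neither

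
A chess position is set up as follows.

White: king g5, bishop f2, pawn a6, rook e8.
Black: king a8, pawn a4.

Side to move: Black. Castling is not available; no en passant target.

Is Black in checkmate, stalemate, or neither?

Black to move; black king on a8.
In check: yes, from the white rook on e8.
King squares — a7: attacked by Bf2; b7: attacked by Pa6; b8: attacked by Re8.
Legal moves for Black: none.
In check with no legal moves → checkmate.

checkmate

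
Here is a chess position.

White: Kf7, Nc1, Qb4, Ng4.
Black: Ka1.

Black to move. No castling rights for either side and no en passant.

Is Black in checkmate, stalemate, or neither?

Black to move; black king on a1.
In check: no.
King squares — b1: attacked by Qb4; a2: attacked by Nc1; b2: attacked by Qb4.
Legal moves for Black: none.
Not in check and no legal moves → stalemate.

stalemate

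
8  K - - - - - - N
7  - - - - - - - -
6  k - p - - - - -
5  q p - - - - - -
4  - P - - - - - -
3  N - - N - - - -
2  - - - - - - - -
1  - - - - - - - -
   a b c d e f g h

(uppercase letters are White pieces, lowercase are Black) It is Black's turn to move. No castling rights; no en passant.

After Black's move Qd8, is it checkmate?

After Qd8: white king on a8; in check: yes, from the black queen on d8.
King squares — a7: attacked by Ka6; b7: attacked by Ka6; b8: attacked by Qd8.
White has no legal moves → checkmate.

yes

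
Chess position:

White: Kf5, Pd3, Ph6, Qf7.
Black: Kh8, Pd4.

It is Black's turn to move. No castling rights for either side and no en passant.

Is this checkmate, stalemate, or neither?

Black to move; black king on h8.
In check: no.
King squares — g7: attacked by Ph6; h7: attacked by Qf7; g8: attacked by Qf7.
Legal moves for Black: none.
Not in check and no legal moves → stalemate.

stalemate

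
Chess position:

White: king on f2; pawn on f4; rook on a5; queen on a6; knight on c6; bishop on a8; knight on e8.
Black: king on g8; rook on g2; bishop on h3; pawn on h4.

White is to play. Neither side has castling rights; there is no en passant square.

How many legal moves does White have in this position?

4

White to move; king on f2.
In check: yes, from the black rook on g2.
Legal moves: Kf3, Ke3, Kf1, Ke1.
Count: 4.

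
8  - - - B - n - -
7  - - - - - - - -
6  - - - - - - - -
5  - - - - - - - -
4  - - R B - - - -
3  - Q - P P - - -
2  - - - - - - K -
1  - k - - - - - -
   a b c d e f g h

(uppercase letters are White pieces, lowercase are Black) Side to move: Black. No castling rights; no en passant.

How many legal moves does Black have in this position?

Black to move; king on b1.
In check: yes, from the white queen on b3.
Legal moves: none.
Count: 0.

0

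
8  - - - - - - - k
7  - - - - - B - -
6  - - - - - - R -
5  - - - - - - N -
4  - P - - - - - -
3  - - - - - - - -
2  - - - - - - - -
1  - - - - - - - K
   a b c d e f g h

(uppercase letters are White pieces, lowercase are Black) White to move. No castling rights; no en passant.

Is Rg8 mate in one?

After Rg8: black king on h8; in check: yes, from the white rook on g8.
King squares — g7: attacked by Rg8; h7: attacked by Ng5; g8: attacked by Bf7.
Black has no legal moves → checkmate.

yes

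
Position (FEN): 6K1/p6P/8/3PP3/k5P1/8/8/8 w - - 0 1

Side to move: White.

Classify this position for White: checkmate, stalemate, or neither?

neither

White to move; white king on g8.
In check: no.
Legal moves for White: Kh8, Kf8, Kg7, Kf7, h8=Q, h8=R, h8=B, h8=N, e6, d6, g5.
White has 11 legal moves and is not in check → neither.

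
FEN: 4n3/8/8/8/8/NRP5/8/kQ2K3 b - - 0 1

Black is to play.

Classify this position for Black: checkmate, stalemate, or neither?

Black to move; black king on a1.
In check: yes, from the white queen on b1.
King squares — b1: attacked by Na3; a2: attacked by Qb1; b2: attacked by Qb1.
Legal moves for Black: none.
In check with no legal moves → checkmate.

checkmate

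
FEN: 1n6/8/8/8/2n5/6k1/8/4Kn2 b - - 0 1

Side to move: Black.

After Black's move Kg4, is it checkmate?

After Kg4: white king on e1; in check: no.
White is not in check, so this cannot be checkmate.

no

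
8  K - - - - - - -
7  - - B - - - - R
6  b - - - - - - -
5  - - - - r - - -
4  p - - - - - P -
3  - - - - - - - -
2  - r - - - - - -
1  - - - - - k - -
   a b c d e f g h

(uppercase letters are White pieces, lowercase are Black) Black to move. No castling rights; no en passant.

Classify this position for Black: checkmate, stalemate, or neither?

neither

Black to move; black king on f1.
In check: no.
Legal moves for Black include: Bc8, Bb7+, Bb5, Bc4, Bd3, Be2, Re8+, Re7, Re6, Rh5, Rg5, Rf5, Rd5, Rc5, Reb5, Ra5, Re4, Re3, ... (list truncated; more exist).
Black has legal moves and is not in check → neither.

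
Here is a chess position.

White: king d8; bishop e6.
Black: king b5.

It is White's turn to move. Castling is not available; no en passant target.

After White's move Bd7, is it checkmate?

no

After Bd7: black king on b5; in check: yes, from the white bishop on d7.
Black has 6 legal replies: Kb6, Ka6, Kc5, Ka5, Kc4, Kb4.
In check but a legal move exists → not checkmate.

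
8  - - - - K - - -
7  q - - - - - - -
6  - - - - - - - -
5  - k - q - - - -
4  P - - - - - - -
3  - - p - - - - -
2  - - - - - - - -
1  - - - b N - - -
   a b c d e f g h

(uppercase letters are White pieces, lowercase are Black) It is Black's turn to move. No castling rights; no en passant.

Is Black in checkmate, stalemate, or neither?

Black to move; black king on b5.
In check: yes, from the white pawn on a4.
Legal moves for Black: Kc6, Kb6, Ka6, Kc5, Ka5, Kc4, Kb4, Kxa4, Qxa4, Bxa4.
Black is in check but has 10 legal moves → neither.

neither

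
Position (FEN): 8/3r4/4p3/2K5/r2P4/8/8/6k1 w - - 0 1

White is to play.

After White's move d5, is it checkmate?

no

After d5: black king on g1; in check: no.
Black is not in check, so this cannot be checkmate.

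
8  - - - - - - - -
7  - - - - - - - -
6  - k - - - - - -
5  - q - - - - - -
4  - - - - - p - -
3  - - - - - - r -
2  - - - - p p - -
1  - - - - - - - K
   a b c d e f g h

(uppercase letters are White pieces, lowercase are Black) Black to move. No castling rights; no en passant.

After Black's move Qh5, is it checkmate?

After Qh5: white king on h1; in check: yes, from the black queen on h5.
King squares — g1: attacked by Pf2; g2: attacked by Rg3; h2: attacked by Qh5.
White has no legal moves → checkmate.

yes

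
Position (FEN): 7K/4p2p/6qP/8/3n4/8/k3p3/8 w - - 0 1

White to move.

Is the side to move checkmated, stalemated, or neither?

White to move; white king on h8.
In check: no.
King squares — g7: attacked by Qg6; h7: attacked by Qg6; g8: attacked by Qg6.
Legal moves for White: none.
Not in check and no legal moves → stalemate.

stalemate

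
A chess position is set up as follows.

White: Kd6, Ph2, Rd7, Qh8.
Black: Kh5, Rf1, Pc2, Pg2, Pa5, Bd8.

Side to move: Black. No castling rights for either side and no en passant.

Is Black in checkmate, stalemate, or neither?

neither

Black to move; black king on h5.
In check: yes, from the white queen on h8.
Legal moves for Black: Kg6, Kg5, Kg4.
Black is in check but has 3 legal moves → neither.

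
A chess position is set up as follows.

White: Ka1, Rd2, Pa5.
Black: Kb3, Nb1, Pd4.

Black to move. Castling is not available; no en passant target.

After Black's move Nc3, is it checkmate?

After Nc3: white king on a1; in check: no.
White is not in check, so this cannot be checkmate.

no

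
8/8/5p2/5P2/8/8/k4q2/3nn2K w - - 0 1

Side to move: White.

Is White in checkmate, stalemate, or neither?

stalemate

White to move; white king on h1.
In check: no.
King squares — g1: attacked by Qf2; g2: attacked by Ne1; h2: attacked by Qf2.
Legal moves for White: none.
Not in check and no legal moves → stalemate.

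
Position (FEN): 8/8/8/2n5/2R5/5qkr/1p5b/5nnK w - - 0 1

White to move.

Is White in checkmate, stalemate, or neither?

checkmate

White to move; white king on h1.
In check: yes, from the black queen on f3.
King squares — g1: attacked by Bh2; g2: attacked by Qf3; h2: attacked by Nf1.
Legal moves for White: none.
In check with no legal moves → checkmate.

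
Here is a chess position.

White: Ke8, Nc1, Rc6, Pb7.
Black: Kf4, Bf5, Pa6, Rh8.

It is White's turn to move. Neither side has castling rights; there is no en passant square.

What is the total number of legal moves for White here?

White to move; king on e8.
In check: yes, from the black rook on h8.
Legal moves: Kf7, Ke7.
Count: 2.

2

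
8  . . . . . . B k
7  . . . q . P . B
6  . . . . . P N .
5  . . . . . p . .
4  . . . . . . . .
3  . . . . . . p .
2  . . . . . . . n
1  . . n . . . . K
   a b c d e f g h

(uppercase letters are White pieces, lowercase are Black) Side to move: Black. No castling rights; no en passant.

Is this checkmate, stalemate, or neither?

Black to move; black king on h8.
In check: yes, from the white knight on g6.
King squares — g7: attacked by Pf6; h7: attacked by Bg8; g8: attacked by Pf7.
Legal moves for Black: none.
In check with no legal moves → checkmate.

checkmate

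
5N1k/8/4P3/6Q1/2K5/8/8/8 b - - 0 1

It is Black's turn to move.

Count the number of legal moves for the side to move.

Black to move; king on h8.
In check: no.
Legal moves: none.
Count: 0.

0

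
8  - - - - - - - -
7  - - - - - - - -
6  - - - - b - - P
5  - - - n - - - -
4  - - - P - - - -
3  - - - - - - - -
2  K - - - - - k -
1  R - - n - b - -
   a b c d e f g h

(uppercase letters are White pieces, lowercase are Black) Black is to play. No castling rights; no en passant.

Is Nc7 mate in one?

no

After Nc7: white king on a2; in check: yes, from the black bishop on e6.
White has 3 legal replies: Ka3, Kb1, d5.
In check but a legal move exists → not checkmate.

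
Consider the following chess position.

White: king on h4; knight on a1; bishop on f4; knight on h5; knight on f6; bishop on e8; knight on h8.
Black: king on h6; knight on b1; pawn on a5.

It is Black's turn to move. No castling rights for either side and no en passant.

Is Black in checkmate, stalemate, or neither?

Black to move; black king on h6.
In check: yes, from the white bishop on f4.
King squares — g5: attacked by Bf4; h5: attacked by Kh4; g6: attacked by Be8; g7: attacked by Nh5; h7: attacked by Nf6.
Legal moves for Black: none.
In check with no legal moves → checkmate.

checkmate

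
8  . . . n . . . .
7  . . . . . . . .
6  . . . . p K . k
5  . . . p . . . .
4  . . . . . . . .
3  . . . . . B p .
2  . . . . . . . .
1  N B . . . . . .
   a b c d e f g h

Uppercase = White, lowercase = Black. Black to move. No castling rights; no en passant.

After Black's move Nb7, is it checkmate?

After Nb7: white king on f6; in check: no.
White is not in check, so this cannot be checkmate.

no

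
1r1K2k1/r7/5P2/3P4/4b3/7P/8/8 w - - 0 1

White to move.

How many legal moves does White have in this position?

White to move; king on d8.
In check: yes, from the black rook on b8.
Legal moves: none.
Count: 0.

0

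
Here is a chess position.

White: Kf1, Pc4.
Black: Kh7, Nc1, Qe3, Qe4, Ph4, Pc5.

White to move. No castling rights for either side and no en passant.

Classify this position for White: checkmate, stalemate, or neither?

White to move; white king on f1.
In check: no.
King squares — e1: attacked by Qe3; g1: attacked by Qe3; e2: attacked by Nc1; f2: attacked by Qe3; g2: attacked by Qe4.
Legal moves for White: none.
Not in check and no legal moves → stalemate.

stalemate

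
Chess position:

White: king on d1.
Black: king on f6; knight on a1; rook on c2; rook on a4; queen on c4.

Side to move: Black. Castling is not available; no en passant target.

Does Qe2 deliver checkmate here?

After Qe2: white king on d1; in check: yes, from the black queen on e2.
King squares — c1: attacked by Rc2; e1: attacked by Qe2; c2: attacked by Na1; d2: attacked by Rc2; e2: attacked by Rc2.
White has no legal moves → checkmate.

yes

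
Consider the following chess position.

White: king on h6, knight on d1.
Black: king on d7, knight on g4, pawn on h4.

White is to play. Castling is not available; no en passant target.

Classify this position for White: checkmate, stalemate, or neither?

White to move; white king on h6.
In check: yes, from the black knight on g4.
Legal moves for White: Kh7, Kg7, Kg6, Kh5, Kg5.
White is in check but has 5 legal moves → neither.

neither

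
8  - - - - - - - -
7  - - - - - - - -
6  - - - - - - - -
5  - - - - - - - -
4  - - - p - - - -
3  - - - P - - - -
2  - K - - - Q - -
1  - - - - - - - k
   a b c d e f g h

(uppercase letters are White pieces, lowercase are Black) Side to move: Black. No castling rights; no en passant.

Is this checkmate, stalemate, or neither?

stalemate

Black to move; black king on h1.
In check: no.
King squares — g1: attacked by Qf2; g2: attacked by Qf2; h2: attacked by Qf2.
Legal moves for Black: none.
Not in check and no legal moves → stalemate.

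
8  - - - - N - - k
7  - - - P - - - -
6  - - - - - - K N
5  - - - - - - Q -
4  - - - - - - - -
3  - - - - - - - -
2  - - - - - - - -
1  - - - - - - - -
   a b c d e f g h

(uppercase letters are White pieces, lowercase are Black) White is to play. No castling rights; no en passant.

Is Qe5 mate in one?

After Qe5: black king on h8; in check: yes, from the white queen on e5.
King squares — g7: attacked by Qe5; h7: attacked by Kg6; g8: attacked by Nh6.
Black has no legal moves → checkmate.

yes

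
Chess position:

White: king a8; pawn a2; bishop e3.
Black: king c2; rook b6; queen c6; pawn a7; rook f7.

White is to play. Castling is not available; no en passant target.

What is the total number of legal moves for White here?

0

White to move; king on a8.
In check: yes, from the black queen on c6.
Legal moves: none.
Count: 0.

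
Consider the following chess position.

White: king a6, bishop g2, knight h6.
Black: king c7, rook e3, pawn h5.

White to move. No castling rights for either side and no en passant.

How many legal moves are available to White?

16

White to move; king on a6.
In check: no.
Legal moves: Ng8, Nf7, Nf5, Ng4, Ka7, Kb5, Ka5, Ba8, Bb7, Bc6, Bd5, Be4, Bh3, Bf3, Bh1, Bf1.
Count: 16.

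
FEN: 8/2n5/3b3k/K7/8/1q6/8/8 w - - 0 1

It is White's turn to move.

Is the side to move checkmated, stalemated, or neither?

White to move; white king on a5.
In check: no.
King squares — a4: attacked by Qb3; b4: attacked by Qb3; b5: attacked by Qb3; a6: attacked by Nc7; b6: attacked by Qb3.
Legal moves for White: none.
Not in check and no legal moves → stalemate.

stalemate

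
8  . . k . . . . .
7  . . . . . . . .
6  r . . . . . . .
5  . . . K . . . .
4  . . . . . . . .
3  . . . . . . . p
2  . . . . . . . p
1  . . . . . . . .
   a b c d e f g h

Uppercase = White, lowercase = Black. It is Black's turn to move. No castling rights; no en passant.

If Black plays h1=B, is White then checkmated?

After h1=B: white king on d5; in check: yes, from the black bishop on h1.
White has 4 legal replies: Ke5, Kc5, Kd4, Kc4.
In check but a legal move exists → not checkmate.

no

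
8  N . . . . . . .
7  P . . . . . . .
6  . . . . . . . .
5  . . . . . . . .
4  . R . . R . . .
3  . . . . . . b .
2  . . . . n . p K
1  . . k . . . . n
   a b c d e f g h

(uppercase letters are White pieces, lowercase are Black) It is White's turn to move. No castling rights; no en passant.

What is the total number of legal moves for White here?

White to move; king on h2.
In check: yes, from the black bishop on g3.
Legal moves: Kh3, Kxg2.
Count: 2.

2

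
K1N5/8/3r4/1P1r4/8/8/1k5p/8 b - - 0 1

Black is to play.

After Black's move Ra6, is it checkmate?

After Ra6: white king on a8; in check: yes, from the black rook on a6.
White has 4 legal replies: Kb8, Kb7, Na7, bxa6.
In check but a legal move exists → not checkmate.

no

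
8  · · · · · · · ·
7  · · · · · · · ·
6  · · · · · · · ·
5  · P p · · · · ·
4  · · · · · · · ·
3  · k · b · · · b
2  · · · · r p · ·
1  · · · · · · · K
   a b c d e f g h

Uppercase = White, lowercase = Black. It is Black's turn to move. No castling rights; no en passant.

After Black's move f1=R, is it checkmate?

After f1=R: white king on h1; in check: yes, from the black rook on f1.
King squares — g1: attacked by Rf1; g2: attacked by Re2; h2: attacked by Re2.
White has no legal moves → checkmate.

yes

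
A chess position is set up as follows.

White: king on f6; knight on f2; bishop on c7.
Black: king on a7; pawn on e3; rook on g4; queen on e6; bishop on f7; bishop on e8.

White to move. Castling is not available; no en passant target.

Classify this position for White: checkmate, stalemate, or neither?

checkmate

White to move; white king on f6.
In check: yes, from the black queen on e6.
King squares — e5: attacked by Qe6; f5: attacked by Qe6; g5: attacked by Rg4; e6: attacked by Bf7; g6: attacked by Rg4; e7: attacked by Qe6; f7: attacked by Qe6; g7: attacked by Rg4.
Legal moves for White: none.
In check with no legal moves → checkmate.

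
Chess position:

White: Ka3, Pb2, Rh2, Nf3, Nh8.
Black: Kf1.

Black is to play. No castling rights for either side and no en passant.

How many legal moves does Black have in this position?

Black to move; king on f1.
In check: no.
Legal moves: none.
Count: 0.

0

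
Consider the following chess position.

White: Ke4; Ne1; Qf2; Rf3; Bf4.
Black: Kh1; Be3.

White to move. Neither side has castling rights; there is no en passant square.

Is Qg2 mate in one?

yes

After Qg2: black king on h1; in check: yes, from the white queen on g2.
King squares — g1: attacked by Qg2; g2: attacked by Ne1; h2: attacked by Qg2.
Black has no legal moves → checkmate.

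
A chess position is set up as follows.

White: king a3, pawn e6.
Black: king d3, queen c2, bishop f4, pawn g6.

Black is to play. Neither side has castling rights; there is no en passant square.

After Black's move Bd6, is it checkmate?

After Bd6: white king on a3; in check: yes, from the black bishop on d6.
King squares — a2: attacked by Qc2; b2: attacked by Qc2; b3: attacked by Qc2; a4: attacked by Qc2; b4: attacked by Bd6.
White has no legal moves → checkmate.

yes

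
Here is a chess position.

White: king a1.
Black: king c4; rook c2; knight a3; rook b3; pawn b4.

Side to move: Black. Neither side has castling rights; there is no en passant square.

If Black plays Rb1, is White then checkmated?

yes

After Rb1: white king on a1; in check: yes, from the black rook on b1.
King squares — b1: attacked by Na3; a2: attacked by Rc2; b2: attacked by Rb1.
White has no legal moves → checkmate.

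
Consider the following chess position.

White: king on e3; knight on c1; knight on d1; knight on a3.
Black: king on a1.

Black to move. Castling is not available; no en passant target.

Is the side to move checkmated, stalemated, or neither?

Black to move; black king on a1.
In check: no.
King squares — b1: attacked by Na3; a2: attacked by Nc1; b2: attacked by Nd1.
Legal moves for Black: none.
Not in check and no legal moves → stalemate.

stalemate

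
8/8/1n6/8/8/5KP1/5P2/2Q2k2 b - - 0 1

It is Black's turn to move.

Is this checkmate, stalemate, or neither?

checkmate

Black to move; black king on f1.
In check: yes, from the white queen on c1.
King squares — e1: attacked by Qc1; g1: attacked by Qc1; e2: attacked by Kf3; f2: attacked by Kf3; g2: attacked by Kf3.
Legal moves for Black: none.
In check with no legal moves → checkmate.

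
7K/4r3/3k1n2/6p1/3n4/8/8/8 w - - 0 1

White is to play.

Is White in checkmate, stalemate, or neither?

stalemate

White to move; white king on h8.
In check: no.
King squares — g7: attacked by Re7; h7: attacked by Nf6; g8: attacked by Nf6.
Legal moves for White: none.
Not in check and no legal moves → stalemate.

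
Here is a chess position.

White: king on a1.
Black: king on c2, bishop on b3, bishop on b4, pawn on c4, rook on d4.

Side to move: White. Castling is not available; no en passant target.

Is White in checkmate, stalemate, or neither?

White to move; white king on a1.
In check: no.
King squares — b1: attacked by Kc2; a2: attacked by Bb3; b2: attacked by Kc2.
Legal moves for White: none.
Not in check and no legal moves → stalemate.

stalemate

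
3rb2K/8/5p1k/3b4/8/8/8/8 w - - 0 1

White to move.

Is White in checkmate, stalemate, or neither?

White to move; white king on h8.
In check: no.
King squares — g7: attacked by Kh6; h7: attacked by Kh6; g8: attacked by Bd5.
Legal moves for White: none.
Not in check and no legal moves → stalemate.

stalemate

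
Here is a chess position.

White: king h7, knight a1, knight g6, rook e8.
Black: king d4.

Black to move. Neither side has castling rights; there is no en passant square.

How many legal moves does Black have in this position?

Black to move; king on d4.
In check: no.
Legal moves: Kd5, Kc5, Kc4, Kd3, Kc3.
Count: 5.

5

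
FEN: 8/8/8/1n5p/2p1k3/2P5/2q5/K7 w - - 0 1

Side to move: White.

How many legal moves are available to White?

0

White to move; king on a1.
In check: no.
Legal moves: none.
Count: 0.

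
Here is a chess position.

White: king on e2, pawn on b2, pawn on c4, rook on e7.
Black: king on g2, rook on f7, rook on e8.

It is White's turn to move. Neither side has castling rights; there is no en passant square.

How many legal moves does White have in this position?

13

White to move; king on e2.
In check: no.
Legal moves: Rxe8, Re6, Re5, Re4, Re3, Ke3, Kd3, Kd2, Ke1, Kd1, c5, b3, b4.
Count: 13.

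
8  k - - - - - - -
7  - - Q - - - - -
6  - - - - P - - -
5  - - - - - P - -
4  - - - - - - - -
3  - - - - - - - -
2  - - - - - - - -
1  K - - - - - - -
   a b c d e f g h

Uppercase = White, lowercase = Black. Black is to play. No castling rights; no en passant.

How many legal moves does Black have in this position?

Black to move; king on a8.
In check: no.
Legal moves: none.
Count: 0.

0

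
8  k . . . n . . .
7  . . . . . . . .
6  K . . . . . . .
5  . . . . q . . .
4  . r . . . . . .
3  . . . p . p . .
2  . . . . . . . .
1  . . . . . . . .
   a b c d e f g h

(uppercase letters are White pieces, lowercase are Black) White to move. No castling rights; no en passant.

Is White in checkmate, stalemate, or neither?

White to move; white king on a6.
In check: no.
King squares — a5: attacked by Qe5; b5: attacked by Rb4; b6: attacked by Rb4; a7: attacked by Ka8; b7: attacked by Rb4.
Legal moves for White: none.
Not in check and no legal moves → stalemate.

stalemate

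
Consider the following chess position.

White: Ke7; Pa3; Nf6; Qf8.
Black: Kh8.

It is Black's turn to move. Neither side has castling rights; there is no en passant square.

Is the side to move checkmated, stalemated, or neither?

checkmate

Black to move; black king on h8.
In check: yes, from the white queen on f8.
King squares — g7: attacked by Qf8; h7: attacked by Nf6; g8: attacked by Nf6.
Legal moves for Black: none.
In check with no legal moves → checkmate.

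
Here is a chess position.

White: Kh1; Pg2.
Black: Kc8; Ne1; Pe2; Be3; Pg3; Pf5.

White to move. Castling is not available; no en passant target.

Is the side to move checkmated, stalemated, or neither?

stalemate

White to move; white king on h1.
In check: no.
King squares — g1: attacked by Be3; g2: own pawn; h2: attacked by Pg3.
Legal moves for White: none.
Not in check and no legal moves → stalemate.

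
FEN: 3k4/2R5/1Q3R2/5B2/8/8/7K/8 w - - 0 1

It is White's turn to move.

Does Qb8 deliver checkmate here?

After Qb8: black king on d8; in check: yes, from the white queen on b8.
King squares — c7: attacked by Qb8; d7: attacked by Bf5; e7: attacked by Rc7; c8: attacked by Bf5; e8: attacked by Qb8.
Black has no legal moves → checkmate.

yes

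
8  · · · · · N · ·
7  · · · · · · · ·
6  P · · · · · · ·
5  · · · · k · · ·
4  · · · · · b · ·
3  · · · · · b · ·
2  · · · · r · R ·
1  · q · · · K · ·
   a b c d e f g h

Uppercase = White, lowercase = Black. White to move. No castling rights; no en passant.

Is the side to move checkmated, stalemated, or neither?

White to move; white king on f1.
In check: yes, from the black queen on b1.
King squares — e1: attacked by Qb1; g1: attacked by Qb1; e2: attacked by Bf3; f2: attacked by Re2; g2: own rook.
Legal moves for White: none.
In check with no legal moves → checkmate.

checkmate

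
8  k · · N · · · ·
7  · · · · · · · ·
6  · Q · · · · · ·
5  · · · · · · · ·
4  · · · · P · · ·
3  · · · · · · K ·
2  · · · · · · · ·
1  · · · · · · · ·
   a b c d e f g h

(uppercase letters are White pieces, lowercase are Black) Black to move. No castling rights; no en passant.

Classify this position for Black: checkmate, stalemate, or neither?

stalemate

Black to move; black king on a8.
In check: no.
King squares — a7: attacked by Qb6; b7: attacked by Qb6; b8: attacked by Qb6.
Legal moves for Black: none.
Not in check and no legal moves → stalemate.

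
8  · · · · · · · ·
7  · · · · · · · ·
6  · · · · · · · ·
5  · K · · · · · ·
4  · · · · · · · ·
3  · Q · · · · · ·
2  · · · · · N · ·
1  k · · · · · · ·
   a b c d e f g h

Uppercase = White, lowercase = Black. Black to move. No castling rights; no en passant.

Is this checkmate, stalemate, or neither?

stalemate

Black to move; black king on a1.
In check: no.
King squares — b1: attacked by Qb3; a2: attacked by Qb3; b2: attacked by Qb3.
Legal moves for Black: none.
Not in check and no legal moves → stalemate.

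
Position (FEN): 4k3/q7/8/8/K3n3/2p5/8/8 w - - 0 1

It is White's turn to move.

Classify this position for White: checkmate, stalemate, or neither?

White to move; white king on a4.
In check: yes, from the black queen on a7.
Legal moves for White: Kb5, Kb4, Kb3.
White is in check but has 3 legal moves → neither.

neither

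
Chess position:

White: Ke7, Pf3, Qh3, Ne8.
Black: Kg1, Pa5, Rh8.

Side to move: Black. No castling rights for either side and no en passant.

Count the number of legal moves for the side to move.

Black to move; king on g1.
In check: no.
Legal moves: Rg8, Rf8, Rxe8+, Rh7+, Rh6, Rh5, Rh4, Rxh3, Kf2, a4.
Count: 10.

10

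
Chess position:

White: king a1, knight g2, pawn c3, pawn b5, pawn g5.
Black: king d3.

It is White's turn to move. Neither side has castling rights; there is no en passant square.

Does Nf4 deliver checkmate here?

no

After Nf4: black king on d3; in check: yes, from the white knight on f4.
Black has 6 legal replies: Ke4, Kc4, Ke3, Kxc3, Kd2, Kc2.
In check but a legal move exists → not checkmate.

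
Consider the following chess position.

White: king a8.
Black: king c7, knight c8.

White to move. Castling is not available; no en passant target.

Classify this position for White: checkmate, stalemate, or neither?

White to move; white king on a8.
In check: no.
King squares — a7: attacked by Nc8; b7: attacked by Kc7; b8: attacked by Kc7.
Legal moves for White: none.
Not in check and no legal moves → stalemate.

stalemate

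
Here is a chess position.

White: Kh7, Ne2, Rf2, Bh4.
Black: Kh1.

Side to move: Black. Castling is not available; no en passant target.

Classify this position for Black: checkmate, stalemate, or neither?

stalemate

Black to move; black king on h1.
In check: no.
King squares — g1: attacked by Ne2; g2: attacked by Rf2; h2: attacked by Rf2.
Legal moves for Black: none.
Not in check and no legal moves → stalemate.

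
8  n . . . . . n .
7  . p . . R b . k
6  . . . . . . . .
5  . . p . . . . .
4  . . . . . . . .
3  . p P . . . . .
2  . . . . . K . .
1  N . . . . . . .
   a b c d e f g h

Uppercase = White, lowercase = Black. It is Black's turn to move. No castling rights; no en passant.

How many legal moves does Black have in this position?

13

Black to move; king on h7.
In check: no.
Legal moves: Nxe7, Nh6, Nf6, Nc7, Nb6, Kh8, Kg7, Kh6, Kg6, b6, c4, b2, b5.
Count: 13.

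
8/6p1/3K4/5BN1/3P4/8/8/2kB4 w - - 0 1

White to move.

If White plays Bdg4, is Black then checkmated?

After Bdg4: black king on c1; in check: no.
Black is not in check, so this cannot be checkmate.

no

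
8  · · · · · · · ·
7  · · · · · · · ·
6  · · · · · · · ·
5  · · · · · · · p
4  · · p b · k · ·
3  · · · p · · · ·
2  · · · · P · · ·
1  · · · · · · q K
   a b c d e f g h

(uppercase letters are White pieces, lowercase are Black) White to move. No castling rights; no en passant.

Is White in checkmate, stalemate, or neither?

checkmate

White to move; white king on h1.
In check: yes, from the black queen on g1.
King squares — g1: attacked by Bd4; g2: attacked by Qg1; h2: attacked by Qg1.
Legal moves for White: none.
In check with no legal moves → checkmate.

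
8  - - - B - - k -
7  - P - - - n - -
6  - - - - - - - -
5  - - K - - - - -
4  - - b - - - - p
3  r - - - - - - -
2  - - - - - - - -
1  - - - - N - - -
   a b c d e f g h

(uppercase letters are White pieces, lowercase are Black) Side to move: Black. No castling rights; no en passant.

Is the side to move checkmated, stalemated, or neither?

neither

Black to move; black king on g8.
In check: no.
Legal moves for Black include: Kh8, Kf8, Kh7, Kg7, Nh8, Nxd8, Nh6, Nd6, Ng5, Ne5, Be6, Ba6, Bd5, Bb5, Bd3, Bb3, Be2, Ba2, ... (list truncated; more exist).
Black has legal moves and is not in check → neither.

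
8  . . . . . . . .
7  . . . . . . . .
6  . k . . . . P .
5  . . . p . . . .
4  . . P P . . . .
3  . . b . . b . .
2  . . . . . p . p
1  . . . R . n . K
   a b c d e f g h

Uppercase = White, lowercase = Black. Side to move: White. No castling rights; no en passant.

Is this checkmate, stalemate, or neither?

checkmate

White to move; white king on h1.
In check: yes, from the black bishop on f3.
King squares — g1: attacked by Pf2; g2: attacked by Bf3; h2: attacked by Nf1.
Legal moves for White: none.
In check with no legal moves → checkmate.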